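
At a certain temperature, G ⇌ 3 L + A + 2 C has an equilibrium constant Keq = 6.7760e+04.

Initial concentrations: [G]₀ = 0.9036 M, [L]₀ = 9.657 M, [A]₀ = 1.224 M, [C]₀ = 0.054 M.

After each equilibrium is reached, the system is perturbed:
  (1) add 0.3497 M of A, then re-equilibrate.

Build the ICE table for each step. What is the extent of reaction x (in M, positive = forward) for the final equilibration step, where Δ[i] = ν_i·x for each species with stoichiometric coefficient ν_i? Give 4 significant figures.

Q₀ = 3.557 vs Keq = 6.7760e+04 ⇒ Q<K, forward
Step 1:
                  G         L         A         C
  init       0.9036     9.657     1.224     0.054
  Δ         -0.7737     2.321    0.7737     1.547
  eq         0.1299     11.98     1.998     1.601
  solve Keq expr → x = 0.7737; check Q = 6.7760e+04
Then add 0.3497 M of A.
Step 2:
                  G         L         A         C
  init       0.1299     11.98     2.347     1.601
  Δ         0.01467  -0.04402  -0.01467  -0.02935
  eq         0.1446     11.93     2.333     1.572
  solve Keq expr → x = -0.01467; check Q = 6.7760e+04

x = -0.01467 M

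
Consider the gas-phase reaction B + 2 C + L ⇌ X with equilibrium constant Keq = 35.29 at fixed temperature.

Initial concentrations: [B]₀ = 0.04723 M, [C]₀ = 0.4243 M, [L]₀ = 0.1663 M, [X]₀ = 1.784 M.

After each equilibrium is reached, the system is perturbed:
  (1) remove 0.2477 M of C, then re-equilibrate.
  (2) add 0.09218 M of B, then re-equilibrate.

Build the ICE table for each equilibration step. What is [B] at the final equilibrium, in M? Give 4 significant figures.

Q₀ = 1262 vs Keq = 35.29 ⇒ Q>K, reverse
Step 1:
                  B         C         L         X
  Initial   0.04723    0.4243    0.1663     1.784
  Change     0.1752    0.3504    0.1752   -0.1752
  Equil      0.2224    0.7747    0.3415     1.609
  solve Keq expr → x = -0.1752; check Q = 35.29
Then remove 0.2477 M of C.
Step 2:
                  B         C         L         X
  Initial    0.2224     0.527    0.3415     1.609
  Change    0.05396    0.1079   0.05396  -0.05396
  Equil      0.2764    0.6349    0.3955     1.555
  solve Keq expr → x = -0.05396; check Q = 35.29
Then add 0.09218 M of B.
Step 3:
                  B         C         L         X
  Initial    0.3686    0.6349    0.3955     1.555
  Change   -0.02287  -0.04575  -0.02287   0.02287
  Equil      0.3457    0.5892    0.3726     1.578
  solve Keq expr → x = 0.02287; check Q = 35.29

[B]_eq = 0.3457 M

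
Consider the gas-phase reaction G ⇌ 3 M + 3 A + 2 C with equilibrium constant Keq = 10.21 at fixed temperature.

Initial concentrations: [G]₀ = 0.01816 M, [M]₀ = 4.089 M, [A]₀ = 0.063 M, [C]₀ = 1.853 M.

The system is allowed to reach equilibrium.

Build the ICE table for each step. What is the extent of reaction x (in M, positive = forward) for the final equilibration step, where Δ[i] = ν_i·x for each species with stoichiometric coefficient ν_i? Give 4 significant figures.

Q₀ = 3.232 vs Keq = 10.21 ⇒ Q<K, forward
Step 1:
                  G         M         A         C
  init      0.01816     4.089     0.063     1.853
  Δ       -0.005843   0.01753   0.01753   0.01169
  eq        0.01232     4.107   0.08053     1.865
  solve Keq expr → x = 0.005843; check Q = 10.21

x = 0.005843 M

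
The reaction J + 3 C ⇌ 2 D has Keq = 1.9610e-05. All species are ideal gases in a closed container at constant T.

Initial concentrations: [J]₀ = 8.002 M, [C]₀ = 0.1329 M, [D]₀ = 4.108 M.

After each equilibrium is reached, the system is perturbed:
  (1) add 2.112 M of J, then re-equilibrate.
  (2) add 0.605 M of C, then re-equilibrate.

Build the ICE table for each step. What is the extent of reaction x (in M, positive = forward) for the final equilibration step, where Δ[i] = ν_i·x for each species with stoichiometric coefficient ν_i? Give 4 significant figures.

x = 0.01596 M

Q₀ = 898.4 vs Keq = 1.9610e-05 ⇒ Q>K, reverse
Step 1:
                   J          C          D
  Initial      8.002     0.1329      4.108
  Change       1.952      5.855     -3.903
  Equil        9.954      5.988     0.2047
  solve Keq expr → x = -1.952; check Q = 1.9610e-05
Then add 2.112 M of J.
Step 2:
                   J          C          D
  Initial      12.07      5.988     0.2047
  Change    -0.00949   -0.02847    0.01898
  Equil        12.06      5.959     0.2237
  solve Keq expr → x = 0.00949; check Q = 1.9610e-05
Then add 0.605 M of C.
Step 3:
                   J          C          D
  Initial      12.06      6.564     0.2237
  Change    -0.01596   -0.04788    0.03192
  Equil        12.04      6.516     0.2556
  solve Keq expr → x = 0.01596; check Q = 1.9610e-05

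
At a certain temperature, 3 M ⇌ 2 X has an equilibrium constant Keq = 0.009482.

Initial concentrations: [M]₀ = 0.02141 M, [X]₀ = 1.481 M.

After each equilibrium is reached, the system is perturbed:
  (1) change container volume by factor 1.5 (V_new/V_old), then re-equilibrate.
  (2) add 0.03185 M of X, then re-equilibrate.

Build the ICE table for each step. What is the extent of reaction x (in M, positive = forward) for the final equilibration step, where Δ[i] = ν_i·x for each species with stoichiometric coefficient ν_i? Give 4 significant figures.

x = -0.01274 M

Q₀ = 2.2349e+05 vs Keq = 0.009482 ⇒ Q>K, reverse
Step 1:
                  M         X
  I         0.02141     1.481
  C           1.848    -1.232
  E            1.87    0.2489
  solve Keq expr → x = -0.616; check Q = 0.009482
Then change container volume by factor 1.5 (V_new/V_old).
Step 2:
                  M         X
  I           1.246    0.1659
  C         0.03665  -0.02443
  E           1.283    0.1415
  solve Keq expr → x = -0.01222; check Q = 0.009482
Then add 0.03185 M of X.
Step 3:
                  M         X
  I           1.283    0.1734
  C         0.03822  -0.02548
  E           1.321    0.1479
  solve Keq expr → x = -0.01274; check Q = 0.009482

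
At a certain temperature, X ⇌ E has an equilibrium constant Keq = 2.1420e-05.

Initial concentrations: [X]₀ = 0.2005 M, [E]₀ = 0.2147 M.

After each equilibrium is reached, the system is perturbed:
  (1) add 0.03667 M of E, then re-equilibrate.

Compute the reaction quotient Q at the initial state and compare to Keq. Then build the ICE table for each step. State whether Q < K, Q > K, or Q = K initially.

Q₀ = 1.071 vs Keq = 2.1420e-05 ⇒ Q>K, reverse
Step 1:
                    X           E
  Initial      0.2005      0.2147
  Change       0.2147     -0.2147
  Equil        0.4152  8.8934e-06
  solve Keq expr → x = -0.2147; check Q = 2.1420e-05
Then add 0.03667 M of E.
Step 2:
                    X           E
  Initial      0.4152     0.03668
  Change      0.03667    -0.03667
  Equil        0.4519  9.6788e-06
  solve Keq expr → x = -0.03667; check Q = 2.1420e-05

Q₀ = 1.071; Q > K (proceeds reverse)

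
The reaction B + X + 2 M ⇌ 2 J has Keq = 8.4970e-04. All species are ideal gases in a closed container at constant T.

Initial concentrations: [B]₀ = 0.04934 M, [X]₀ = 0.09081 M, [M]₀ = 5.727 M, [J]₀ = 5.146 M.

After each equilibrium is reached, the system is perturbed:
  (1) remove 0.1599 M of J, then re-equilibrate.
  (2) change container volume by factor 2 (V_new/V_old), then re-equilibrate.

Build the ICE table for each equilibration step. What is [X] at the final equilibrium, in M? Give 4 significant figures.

[X]_eq = 1.202 M

Q₀ = 180.2 vs Keq = 8.4970e-04 ⇒ Q>K, reverse
Step 1:
                   B          X          M          J
  I          0.04934    0.09081      5.727      5.146
  C            2.231      2.231      4.462     -4.462
  E            2.281      2.322      10.19     0.6835
  solve Keq expr → x = -2.231; check Q = 8.4970e-04
Then remove 0.1599 M of J.
Step 2:
                   B          X          M          J
  I            2.281      2.322      10.19     0.5236
  C         -0.06587   -0.06587    -0.1317     0.1317
  E            2.215      2.256      10.06     0.6554
  solve Keq expr → x = 0.06587; check Q = 8.4970e-04
Then change container volume by factor 2 (V_new/V_old).
Step 3:
                   B          X          M          J
  I            1.107      1.128      5.029     0.3277
  C          0.07393    0.07393     0.1479    -0.1479
  E            1.181      1.202      5.177     0.1798
  solve Keq expr → x = -0.07393; check Q = 8.4970e-04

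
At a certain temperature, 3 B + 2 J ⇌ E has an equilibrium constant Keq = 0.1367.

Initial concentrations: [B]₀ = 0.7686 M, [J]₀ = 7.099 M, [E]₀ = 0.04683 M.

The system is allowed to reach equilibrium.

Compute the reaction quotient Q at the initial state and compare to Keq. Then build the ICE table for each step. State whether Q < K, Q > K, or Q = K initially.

Q₀ = 0.002047 vs Keq = 0.1367 ⇒ Q<K, forward
Step 1:
                   B          J          E
  I           0.7686      7.099    0.04683
  C          -0.4533    -0.3022     0.1511
  E           0.3153      6.797     0.1979
  solve Keq expr → x = 0.1511; check Q = 0.1367

Q₀ = 0.002047; Q < K (proceeds forward)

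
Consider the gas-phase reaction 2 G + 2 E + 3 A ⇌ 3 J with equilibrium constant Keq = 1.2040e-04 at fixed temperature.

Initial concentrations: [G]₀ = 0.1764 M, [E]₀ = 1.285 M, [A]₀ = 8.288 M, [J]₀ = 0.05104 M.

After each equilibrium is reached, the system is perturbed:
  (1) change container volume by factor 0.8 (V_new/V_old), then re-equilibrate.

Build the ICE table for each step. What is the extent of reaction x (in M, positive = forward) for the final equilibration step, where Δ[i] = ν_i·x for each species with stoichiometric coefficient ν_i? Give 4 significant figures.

x = 0.01061 M

Q₀ = 4.5455e-06 vs Keq = 1.2040e-04 ⇒ Q<K, forward
Step 1:
                  G         E         A         J
  Initial    0.1764     1.285     8.288   0.05104
  Change   -0.04616  -0.04616  -0.06924   0.06924
  Equil      0.1302     1.239     8.219    0.1203
  solve Keq expr → x = 0.02308; check Q = 1.2040e-04
Then change container volume by factor 0.8 (V_new/V_old).
Step 2:
                  G         E         A         J
  Initial    0.1628     1.549     10.27    0.1503
  Change   -0.02123  -0.02123  -0.03184   0.03184
  Equil      0.1416     1.527     10.24    0.1822
  solve Keq expr → x = 0.01061; check Q = 1.2040e-04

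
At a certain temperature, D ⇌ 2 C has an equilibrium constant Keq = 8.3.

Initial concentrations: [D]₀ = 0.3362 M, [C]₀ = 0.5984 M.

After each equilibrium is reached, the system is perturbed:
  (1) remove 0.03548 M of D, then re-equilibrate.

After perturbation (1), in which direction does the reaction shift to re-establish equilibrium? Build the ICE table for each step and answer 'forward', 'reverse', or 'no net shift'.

Q₀ = 1.065 vs Keq = 8.3 ⇒ Q<K, forward
Step 1:
                    D           C
  Initial      0.3362      0.5984
  Change      -0.2108      0.4217
  Equil        0.1254        1.02
  solve Keq expr → x = 0.2108; check Q = 8.3
Then remove 0.03548 M of D.
Step 2:
                    D           C
  Initial     0.08989        1.02
  Change      0.02397    -0.04794
  Equil        0.1139      0.9721
  solve Keq expr → x = -0.02397; check Q = 8.3

Direction: reverse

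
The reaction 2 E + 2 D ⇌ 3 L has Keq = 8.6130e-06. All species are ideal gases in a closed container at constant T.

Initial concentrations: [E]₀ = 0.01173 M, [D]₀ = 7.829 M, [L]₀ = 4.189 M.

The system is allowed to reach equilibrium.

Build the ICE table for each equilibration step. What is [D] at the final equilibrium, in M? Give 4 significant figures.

[D]_eq = 10.5 M

Q₀ = 8716 vs Keq = 8.6130e-06 ⇒ Q>K, reverse
Step 1:
                  E         D         L
  I         0.01173     7.829     4.189
  C           2.666     2.666        -4
  E           2.678      10.5    0.1895
  solve Keq expr → x = -1.333; check Q = 8.6130e-06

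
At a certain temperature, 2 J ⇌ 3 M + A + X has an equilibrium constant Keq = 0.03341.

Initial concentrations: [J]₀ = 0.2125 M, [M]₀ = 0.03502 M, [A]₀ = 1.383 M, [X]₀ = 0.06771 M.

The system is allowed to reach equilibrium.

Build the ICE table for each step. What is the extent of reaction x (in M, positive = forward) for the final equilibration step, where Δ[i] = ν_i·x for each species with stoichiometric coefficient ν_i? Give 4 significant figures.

x = 0.04027 M

Q₀ = 8.9065e-05 vs Keq = 0.03341 ⇒ Q<K, forward
Step 1:
                   J          M          A          X
  Initial     0.2125    0.03502      1.383    0.06771
  Change    -0.08055     0.1208    0.04027    0.04027
  Equil        0.132     0.1558      1.423      0.108
  solve Keq expr → x = 0.04027; check Q = 0.03341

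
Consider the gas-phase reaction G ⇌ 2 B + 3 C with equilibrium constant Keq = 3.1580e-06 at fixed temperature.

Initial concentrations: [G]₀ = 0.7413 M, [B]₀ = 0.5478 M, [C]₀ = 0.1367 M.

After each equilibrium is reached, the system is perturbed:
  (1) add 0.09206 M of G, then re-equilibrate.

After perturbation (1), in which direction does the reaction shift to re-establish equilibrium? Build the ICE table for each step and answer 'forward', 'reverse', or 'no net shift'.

Q₀ = 0.001034 vs Keq = 3.1580e-06 ⇒ Q>K, reverse
Step 1:
                   G          B          C
  Initial     0.7413     0.5478     0.1367
  Change     0.03814   -0.07628    -0.1144
  Equil       0.7794     0.4715    0.02229
  solve Keq expr → x = -0.03814; check Q = 3.1580e-06
Then add 0.09206 M of G.
Step 2:
                   G          B          C
  Initial     0.8715     0.4715    0.02229
  Change  -2.7488e-04 5.4975e-04 8.2463e-04
  Equil       0.8712     0.4721    0.02311
  solve Keq expr → x = 2.7488e-04; check Q = 3.1580e-06

Direction: forward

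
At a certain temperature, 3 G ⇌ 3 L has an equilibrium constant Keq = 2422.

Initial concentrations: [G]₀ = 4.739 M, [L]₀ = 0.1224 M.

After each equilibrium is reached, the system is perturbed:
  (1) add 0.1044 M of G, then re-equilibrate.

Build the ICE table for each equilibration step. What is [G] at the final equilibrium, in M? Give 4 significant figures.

[G]_eq = 0.3441 M

Q₀ = 1.7230e-05 vs Keq = 2422 ⇒ Q<K, forward
Step 1:
                   G          L
  I            4.739     0.1224
  C           -4.402      4.402
  E           0.3369      4.524
  solve Keq expr → x = 1.467; check Q = 2422
Then add 0.1044 M of G.
Step 2:
                   G          L
  I           0.4413      4.524
  C         -0.09716    0.09716
  E           0.3441      4.622
  solve Keq expr → x = 0.03239; check Q = 2422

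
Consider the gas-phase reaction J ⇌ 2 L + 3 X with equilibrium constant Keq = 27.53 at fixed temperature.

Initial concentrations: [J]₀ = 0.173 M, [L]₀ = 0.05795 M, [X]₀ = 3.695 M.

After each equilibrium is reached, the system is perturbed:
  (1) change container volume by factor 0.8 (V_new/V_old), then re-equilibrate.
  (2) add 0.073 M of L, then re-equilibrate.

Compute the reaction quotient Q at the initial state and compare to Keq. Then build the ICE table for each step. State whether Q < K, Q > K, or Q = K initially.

Q₀ = 0.9793; Q < K (proceeds forward)

Q₀ = 0.9793 vs Keq = 27.53 ⇒ Q<K, forward
Step 1:
                   J          L          X
  Initial      0.173    0.05795      3.695
  Change    -0.07611     0.1522     0.2283
  Equil      0.09689     0.2102      3.923
  solve Keq expr → x = 0.07611; check Q = 27.53
Then change container volume by factor 0.8 (V_new/V_old).
Step 2:
                   J          L          X
  Initial     0.1211     0.2627      4.904
  Change     0.03341   -0.06682    -0.1002
  Equil       0.1545     0.1959      4.804
  solve Keq expr → x = -0.03341; check Q = 27.53
Then add 0.073 M of L.
Step 3:
                   J          L          X
  Initial     0.1545     0.2689      4.804
  Change     0.02596   -0.05193   -0.07789
  Equil       0.1805      0.217      4.726
  solve Keq expr → x = -0.02596; check Q = 27.53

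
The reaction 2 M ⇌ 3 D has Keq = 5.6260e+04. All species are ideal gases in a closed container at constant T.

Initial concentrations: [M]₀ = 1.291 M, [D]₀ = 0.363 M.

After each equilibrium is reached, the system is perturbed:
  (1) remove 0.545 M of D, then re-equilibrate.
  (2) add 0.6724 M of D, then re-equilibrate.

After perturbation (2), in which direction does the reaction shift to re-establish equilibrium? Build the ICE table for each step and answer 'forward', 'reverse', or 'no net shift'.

Q₀ = 0.0287 vs Keq = 5.6260e+04 ⇒ Q<K, forward
Step 1:
                   M          D
  init         1.291      0.363
  Δ           -1.277      1.915
  eq         0.01449      2.278
  solve Keq expr → x = 0.6383; check Q = 5.6260e+04
Then remove 0.545 M of D.
Step 2:
                   M          D
  init       0.01449      1.733
  Δ        -0.004817   0.007225
  eq        0.009677       1.74
  solve Keq expr → x = 0.002408; check Q = 5.6260e+04
Then add 0.6724 M of D.
Step 3:
                   M          D
  init      0.009677      2.412
  Δ         0.006032  -0.009047
  eq         0.01571      2.403
  solve Keq expr → x = -0.003016; check Q = 5.6260e+04

Direction: reverse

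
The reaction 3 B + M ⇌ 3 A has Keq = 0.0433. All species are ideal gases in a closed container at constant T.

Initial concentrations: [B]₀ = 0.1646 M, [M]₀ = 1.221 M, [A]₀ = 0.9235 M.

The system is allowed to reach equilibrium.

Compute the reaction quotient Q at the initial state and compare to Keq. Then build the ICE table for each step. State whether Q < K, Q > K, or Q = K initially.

Q₀ = 144.6; Q > K (proceeds reverse)

Q₀ = 144.6 vs Keq = 0.0433 ⇒ Q>K, reverse
Step 1:
                    B           M           A
  I            0.1646       1.221      0.9235
  C            0.6153      0.2051     -0.6153
  E            0.7799       1.426      0.3082
  solve Keq expr → x = -0.2051; check Q = 0.0433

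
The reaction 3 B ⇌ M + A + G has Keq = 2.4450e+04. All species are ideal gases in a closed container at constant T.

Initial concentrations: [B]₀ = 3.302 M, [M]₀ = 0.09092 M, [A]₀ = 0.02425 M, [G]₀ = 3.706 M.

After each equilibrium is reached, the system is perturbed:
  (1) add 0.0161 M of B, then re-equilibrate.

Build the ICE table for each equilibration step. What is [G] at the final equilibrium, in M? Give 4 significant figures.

[G]_eq = 4.791 M

Q₀ = 2.2696e-04 vs Keq = 2.4450e+04 ⇒ Q<K, forward
Step 1:
                    B           M           A           G
  Initial       3.302     0.09092     0.02425       3.706
  Change       -3.239        1.08        1.08        1.08
  Equil       0.06324       1.171       1.104       4.786
  solve Keq expr → x = 1.08; check Q = 2.4450e+04
Then add 0.0161 M of B.
Step 2:
                    B           M           A           G
  Initial     0.07934       1.171       1.104       4.786
  Change     -0.01588    0.005293    0.005293    0.005293
  Equil       0.06346       1.176       1.109       4.791
  solve Keq expr → x = 0.005293; check Q = 2.4450e+04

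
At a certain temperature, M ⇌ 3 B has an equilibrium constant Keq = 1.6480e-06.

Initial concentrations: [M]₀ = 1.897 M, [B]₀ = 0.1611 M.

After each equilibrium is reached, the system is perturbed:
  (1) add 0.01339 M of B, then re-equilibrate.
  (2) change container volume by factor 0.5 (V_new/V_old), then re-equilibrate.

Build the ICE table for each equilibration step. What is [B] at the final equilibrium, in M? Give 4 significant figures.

Q₀ = 0.002204 vs Keq = 1.6480e-06 ⇒ Q>K, reverse
Step 1:
                   M          B
  I            1.897     0.1611
  C          0.04878    -0.1464
  E            1.946    0.01475
  solve Keq expr → x = -0.04878; check Q = 1.6480e-06
Then add 0.01339 M of B.
Step 2:
                   M          B
  I            1.946    0.02814
  C          0.00446   -0.01338
  E             1.95    0.01476
  solve Keq expr → x = -0.00446; check Q = 1.6480e-06
Then change container volume by factor 0.5 (V_new/V_old).
Step 3:
                   M          B
  I              3.9    0.02952
  C         0.003639   -0.01092
  E            3.904     0.0186
  solve Keq expr → x = -0.003639; check Q = 1.6480e-06

[B]_eq = 0.0186 M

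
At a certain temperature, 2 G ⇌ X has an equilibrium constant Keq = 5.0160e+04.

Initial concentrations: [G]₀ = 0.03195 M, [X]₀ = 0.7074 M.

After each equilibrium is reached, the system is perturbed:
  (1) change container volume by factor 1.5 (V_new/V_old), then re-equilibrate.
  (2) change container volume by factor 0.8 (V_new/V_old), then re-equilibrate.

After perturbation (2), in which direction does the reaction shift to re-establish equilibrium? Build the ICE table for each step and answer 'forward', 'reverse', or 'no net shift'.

Direction: forward

Q₀ = 693 vs Keq = 5.0160e+04 ⇒ Q<K, forward
Step 1:
                    G           X
  init        0.03195      0.7074
  Δ          -0.02816     0.01408
  eq         0.003793      0.7215
  solve Keq expr → x = 0.01408; check Q = 5.0160e+04
Then change container volume by factor 1.5 (V_new/V_old).
Step 2:
                    G           X
  init       0.002528       0.481
  Δ        5.6733e-04 -2.8366e-04
  eq         0.003096      0.4807
  solve Keq expr → x = -2.8366e-04; check Q = 5.0160e+04
Then change container volume by factor 0.8 (V_new/V_old).
Step 3:
                    G           X
  init        0.00387      0.6009
  Δ       -4.0794e-04  2.0397e-04
  eq         0.003462      0.6011
  solve Keq expr → x = 2.0397e-04; check Q = 5.0160e+04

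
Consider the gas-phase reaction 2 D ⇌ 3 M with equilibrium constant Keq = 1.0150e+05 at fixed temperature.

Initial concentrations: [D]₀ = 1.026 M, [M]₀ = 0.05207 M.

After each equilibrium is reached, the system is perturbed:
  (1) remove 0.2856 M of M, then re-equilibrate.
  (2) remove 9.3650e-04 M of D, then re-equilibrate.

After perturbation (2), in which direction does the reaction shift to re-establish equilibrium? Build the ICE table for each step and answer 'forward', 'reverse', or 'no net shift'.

Direction: reverse

Q₀ = 1.3411e-04 vs Keq = 1.0150e+05 ⇒ Q<K, forward
Step 1:
                   D          M
  init         1.026    0.05207
  Δ            -1.02       1.53
  eq        0.006244      1.582
  solve Keq expr → x = 0.5099; check Q = 1.0150e+05
Then remove 0.2856 M of M.
Step 2:
                   D          M
  init      0.006244      1.296
  Δ        -0.001599   0.002399
  eq        0.004644      1.299
  solve Keq expr → x = 7.9973e-04; check Q = 1.0150e+05
Then remove 9.3650e-04 M of D.
Step 3:
                   D          M
  init      0.003708      1.299
  Δ       9.2903e-04  -0.001394
  eq        0.004637      1.297
  solve Keq expr → x = -4.6451e-04; check Q = 1.0150e+05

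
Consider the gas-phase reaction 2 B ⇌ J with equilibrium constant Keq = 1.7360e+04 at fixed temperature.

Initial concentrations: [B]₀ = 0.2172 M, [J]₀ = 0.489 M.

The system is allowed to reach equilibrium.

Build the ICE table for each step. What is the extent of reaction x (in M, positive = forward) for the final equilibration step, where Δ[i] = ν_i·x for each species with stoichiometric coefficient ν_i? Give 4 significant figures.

Q₀ = 10.37 vs Keq = 1.7360e+04 ⇒ Q<K, forward
Step 1:
                  B         J
  init       0.2172     0.489
  Δ         -0.2113    0.1057
  eq       0.005853    0.5947
  solve Keq expr → x = 0.1057; check Q = 1.7360e+04

x = 0.1057 M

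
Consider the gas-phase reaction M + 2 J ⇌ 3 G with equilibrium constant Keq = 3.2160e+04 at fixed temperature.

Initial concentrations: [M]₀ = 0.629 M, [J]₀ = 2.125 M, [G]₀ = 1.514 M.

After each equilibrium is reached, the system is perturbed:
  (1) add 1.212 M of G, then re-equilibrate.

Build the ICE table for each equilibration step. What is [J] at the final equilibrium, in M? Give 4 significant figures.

Q₀ = 1.222 vs Keq = 3.2160e+04 ⇒ Q<K, forward
Step 1:
                   M          J          G
  Initial      0.629      2.125      1.514
  Change     -0.6274     -1.255      1.882
  Equil     0.001608     0.8702      3.396
  solve Keq expr → x = 0.6274; check Q = 3.2160e+04
Then add 1.212 M of G.
Step 2:
                   M          J          G
  Initial   0.001608     0.8702      4.608
  Change    0.002348   0.004697  -0.007045
  Equil     0.003957     0.8749      4.601
  solve Keq expr → x = -0.002348; check Q = 3.2160e+04

[J]_eq = 0.8749 M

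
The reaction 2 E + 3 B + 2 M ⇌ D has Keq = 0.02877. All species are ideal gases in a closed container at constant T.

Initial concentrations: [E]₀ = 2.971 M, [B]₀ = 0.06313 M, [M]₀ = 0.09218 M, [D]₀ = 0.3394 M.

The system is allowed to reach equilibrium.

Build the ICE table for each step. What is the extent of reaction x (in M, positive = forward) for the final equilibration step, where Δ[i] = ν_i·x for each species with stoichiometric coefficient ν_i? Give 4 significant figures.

x = -0.2603 M

Q₀ = 1.7986e+04 vs Keq = 0.02877 ⇒ Q>K, reverse
Step 1:
                  E         B         M         D
  init        2.971   0.06313   0.09218    0.3394
  Δ          0.5205    0.7808    0.5205   -0.2603
  eq          3.492    0.8439    0.6127   0.07914
  solve Keq expr → x = -0.2603; check Q = 0.02877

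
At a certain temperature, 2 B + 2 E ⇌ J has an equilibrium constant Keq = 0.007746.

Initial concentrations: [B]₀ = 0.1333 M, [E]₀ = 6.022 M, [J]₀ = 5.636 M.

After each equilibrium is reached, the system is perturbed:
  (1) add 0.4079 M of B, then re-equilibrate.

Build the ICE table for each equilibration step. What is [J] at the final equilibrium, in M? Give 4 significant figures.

[J]_eq = 4.469 M

Q₀ = 8.746 vs Keq = 0.007746 ⇒ Q>K, reverse
Step 1:
                   B          E          J
  I           0.1333      6.022      5.636
  C            2.607      2.607     -1.304
  E            2.741      8.629      4.332
  solve Keq expr → x = -1.304; check Q = 0.007746
Then add 0.4079 M of B.
Step 2:
                   B          E          J
  I            3.149      8.629      4.332
  C          -0.2737    -0.2737     0.1369
  E            2.875      8.356      4.469
  solve Keq expr → x = 0.1369; check Q = 0.007746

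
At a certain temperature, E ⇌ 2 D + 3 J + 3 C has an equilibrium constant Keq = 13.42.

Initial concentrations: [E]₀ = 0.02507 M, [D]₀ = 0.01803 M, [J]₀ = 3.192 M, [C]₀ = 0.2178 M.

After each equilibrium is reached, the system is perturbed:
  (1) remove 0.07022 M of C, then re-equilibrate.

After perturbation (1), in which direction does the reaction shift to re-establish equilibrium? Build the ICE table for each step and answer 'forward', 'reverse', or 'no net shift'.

Direction: forward

Q₀ = 0.004357 vs Keq = 13.42 ⇒ Q<K, forward
Step 1:
                   E          D          J          C
  init       0.02507    0.01803      3.192     0.2178
  Δ         -0.02477    0.04955    0.07432    0.07432
  eq      2.9563e-04    0.06758      3.266     0.2921
  solve Keq expr → x = 0.02477; check Q = 13.42
Then remove 0.07022 M of C.
Step 2:
                   E          D          J          C
  init    2.9563e-04    0.06758      3.266     0.2219
  Δ       -1.6386e-04 3.2771e-04 4.9157e-04 4.9157e-04
  eq      1.3177e-04    0.06791      3.267     0.2224
  solve Keq expr → x = 1.6386e-04; check Q = 13.42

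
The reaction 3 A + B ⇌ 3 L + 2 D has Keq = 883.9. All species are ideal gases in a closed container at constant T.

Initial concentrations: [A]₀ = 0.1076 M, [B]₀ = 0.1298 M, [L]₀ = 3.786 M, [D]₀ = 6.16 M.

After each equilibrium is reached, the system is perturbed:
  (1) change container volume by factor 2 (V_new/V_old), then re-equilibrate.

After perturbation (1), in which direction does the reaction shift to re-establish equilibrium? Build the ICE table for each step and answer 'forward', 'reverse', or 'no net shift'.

Q₀ = 1.2735e+07 vs Keq = 883.9 ⇒ Q>K, reverse
Step 1:
                   A          B          L          D
  Initial     0.1076     0.1298      3.786       6.16
  Change       1.034     0.3446     -1.034    -0.6893
  Equil        1.142     0.4744      2.752      5.471
  solve Keq expr → x = -0.3446; check Q = 883.9
Then change container volume by factor 2 (V_new/V_old).
Step 2:
                   A          B          L          D
  Initial     0.5708     0.2372      1.376      2.735
  Change    -0.07142   -0.02381    0.07142    0.04762
  Equil       0.4993     0.2134      1.447      2.783
  solve Keq expr → x = 0.02381; check Q = 883.9

Direction: forward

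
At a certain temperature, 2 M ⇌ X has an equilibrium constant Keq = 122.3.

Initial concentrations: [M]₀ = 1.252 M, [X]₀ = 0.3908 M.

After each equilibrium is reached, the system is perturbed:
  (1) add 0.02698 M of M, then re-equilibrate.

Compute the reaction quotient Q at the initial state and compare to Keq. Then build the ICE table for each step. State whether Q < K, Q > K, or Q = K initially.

Q₀ = 0.2493 vs Keq = 122.3 ⇒ Q<K, forward
Step 1:
                   M          X
  I            1.252     0.3908
  C           -1.163     0.5814
  E          0.08916     0.9722
  solve Keq expr → x = 0.5814; check Q = 122.3
Then add 0.02698 M of M.
Step 2:
                   M          X
  I           0.1161     0.9722
  C         -0.02638    0.01319
  E          0.08976     0.9854
  solve Keq expr → x = 0.01319; check Q = 122.3

Q₀ = 0.2493; Q < K (proceeds forward)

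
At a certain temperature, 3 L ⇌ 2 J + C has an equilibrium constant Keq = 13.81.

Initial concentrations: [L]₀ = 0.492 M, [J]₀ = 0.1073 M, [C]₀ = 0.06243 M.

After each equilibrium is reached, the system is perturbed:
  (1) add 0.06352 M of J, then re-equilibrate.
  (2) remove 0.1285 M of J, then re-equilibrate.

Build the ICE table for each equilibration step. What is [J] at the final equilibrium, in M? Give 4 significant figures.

[J]_eq = 0.2988 M

Q₀ = 0.006035 vs Keq = 13.81 ⇒ Q<K, forward
Step 1:
                    L           J           C
  I             0.492      0.1073     0.06243
  C           -0.3725      0.2483      0.1242
  E            0.1195      0.3556      0.1866
  solve Keq expr → x = 0.1242; check Q = 13.81
Then add 0.06352 M of J.
Step 2:
                    L           J           C
  I            0.1195      0.4191      0.1866
  C           0.01134   -0.007559   -0.003779
  E            0.1309      0.4116      0.1828
  solve Keq expr → x = -0.003779; check Q = 13.81
Then remove 0.1285 M of J.
Step 3:
                    L           J           C
  I            0.1309      0.2831      0.1828
  C          -0.02365     0.01577    0.007884
  E            0.1072      0.2988      0.1907
  solve Keq expr → x = 0.007884; check Q = 13.81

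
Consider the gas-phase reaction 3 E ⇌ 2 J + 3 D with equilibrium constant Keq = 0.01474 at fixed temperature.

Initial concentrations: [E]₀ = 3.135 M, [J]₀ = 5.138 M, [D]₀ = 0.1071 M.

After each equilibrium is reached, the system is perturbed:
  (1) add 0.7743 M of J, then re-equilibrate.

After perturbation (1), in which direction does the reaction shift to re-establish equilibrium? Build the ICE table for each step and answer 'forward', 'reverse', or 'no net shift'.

Direction: reverse

Q₀ = 0.001053 vs Keq = 0.01474 ⇒ Q<K, forward
Step 1:
                   E          J          D
  Initial      3.135      5.138     0.1071
  Change     -0.1369    0.09126     0.1369
  Equil        2.998      5.229      0.244
  solve Keq expr → x = 0.04563; check Q = 0.01474
Then add 0.7743 M of J.
Step 2:
                   E          J          D
  Initial      2.998      6.004      0.244
  Change     0.01967   -0.01311   -0.01967
  Equil        3.018       5.99     0.2243
  solve Keq expr → x = -0.006557; check Q = 0.01474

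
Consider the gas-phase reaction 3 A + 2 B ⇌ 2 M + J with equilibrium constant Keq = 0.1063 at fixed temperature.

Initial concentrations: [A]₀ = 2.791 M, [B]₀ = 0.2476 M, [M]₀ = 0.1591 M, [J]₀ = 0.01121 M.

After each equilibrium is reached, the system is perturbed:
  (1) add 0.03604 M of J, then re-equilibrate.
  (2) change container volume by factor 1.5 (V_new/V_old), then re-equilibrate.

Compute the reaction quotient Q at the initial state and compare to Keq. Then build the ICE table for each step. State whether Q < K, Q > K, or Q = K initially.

Q₀ = 2.1289e-04; Q < K (proceeds forward)

Q₀ = 2.1289e-04 vs Keq = 0.1063 ⇒ Q<K, forward
Step 1:
                  A         B         M         J
  init        2.791    0.2476    0.1591   0.01121
  Δ         -0.2551     -0.17      0.17   0.08502
  eq          2.536   0.07755    0.3291   0.09623
  solve Keq expr → x = 0.08502; check Q = 0.1063
Then add 0.03604 M of J.
Step 2:
                  A         B         M         J
  init        2.536   0.07755    0.3291    0.1323
  Δ         0.01318  0.008786 -0.008786 -0.004393
  eq          2.549   0.08634    0.3204    0.1279
  solve Keq expr → x = -0.004393; check Q = 0.1063
Then change container volume by factor 1.5 (V_new/V_old).
Step 3:
                  A         B         M         J
  init        1.699   0.05756    0.2136   0.08525
  Δ         0.02478   0.01652  -0.01652 -0.008259
  eq          1.724   0.07408    0.1971     0.077
  solve Keq expr → x = -0.008259; check Q = 0.1063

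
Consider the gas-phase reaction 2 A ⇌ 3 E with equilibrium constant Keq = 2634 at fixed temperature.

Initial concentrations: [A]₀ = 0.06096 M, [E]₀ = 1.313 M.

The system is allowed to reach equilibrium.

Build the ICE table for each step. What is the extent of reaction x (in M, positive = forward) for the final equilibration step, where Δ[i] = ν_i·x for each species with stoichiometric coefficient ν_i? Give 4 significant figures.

Q₀ = 609.1 vs Keq = 2634 ⇒ Q<K, forward
Step 1:
                  A         E
  init      0.06096     1.313
  Δ        -0.03012   0.04518
  eq        0.03084     1.358
  solve Keq expr → x = 0.01506; check Q = 2634

x = 0.01506 M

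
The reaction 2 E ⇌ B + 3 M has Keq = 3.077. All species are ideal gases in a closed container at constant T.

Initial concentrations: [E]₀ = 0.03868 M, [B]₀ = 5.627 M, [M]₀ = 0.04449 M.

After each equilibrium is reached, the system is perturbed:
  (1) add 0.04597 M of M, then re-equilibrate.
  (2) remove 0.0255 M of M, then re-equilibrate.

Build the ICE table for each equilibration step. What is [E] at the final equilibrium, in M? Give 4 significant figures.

[E]_eq = 0.02971 M

Q₀ = 0.3312 vs Keq = 3.077 ⇒ Q<K, forward
Step 1:
                  E         B         M
  I         0.03868     5.627   0.04449
  C        -0.01512  0.007561   0.02268
  E         0.02356     5.635   0.06717
  solve Keq expr → x = 0.007561; check Q = 3.077
Then add 0.04597 M of M.
Step 2:
                  E         B         M
  I         0.02356     5.635    0.1131
  C         0.01414 -0.007069  -0.02121
  E          0.0377     5.627   0.09193
  solve Keq expr → x = -0.007069; check Q = 3.077
Then remove 0.0255 M of M.
Step 3:
                  E         B         M
  I          0.0377     5.627   0.06643
  C       -0.007989  0.003995   0.01198
  E         0.02971     5.631   0.07842
  solve Keq expr → x = 0.003995; check Q = 3.077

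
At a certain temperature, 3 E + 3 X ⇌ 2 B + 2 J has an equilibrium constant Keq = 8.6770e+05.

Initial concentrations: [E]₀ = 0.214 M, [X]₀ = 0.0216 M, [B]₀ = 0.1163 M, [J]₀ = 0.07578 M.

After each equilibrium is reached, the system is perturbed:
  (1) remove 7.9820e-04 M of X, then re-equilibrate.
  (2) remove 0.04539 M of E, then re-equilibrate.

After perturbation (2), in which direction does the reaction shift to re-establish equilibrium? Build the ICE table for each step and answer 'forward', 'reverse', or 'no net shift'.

Direction: reverse

Q₀ = 786.4 vs Keq = 8.6770e+05 ⇒ Q<K, forward
Step 1:
                   E          X          B          J
  I            0.214     0.0216     0.1163    0.07578
  C         -0.01888   -0.01888    0.01259    0.01259
  E           0.1951    0.00272     0.1289    0.08837
  solve Keq expr → x = 0.006293; check Q = 8.6770e+05
Then remove 7.9820e-04 M of X.
Step 2:
                   E          X          B          J
  I           0.1951   0.001922     0.1289    0.08837
  C       7.6984e-04 7.6984e-04 -5.1323e-04 -5.1323e-04
  E           0.1959   0.002692     0.1284    0.08785
  solve Keq expr → x = -2.5661e-04; check Q = 8.6770e+05
Then remove 0.04539 M of E.
Step 3:
                   E          X          B          J
  I           0.1505   0.002692     0.1284    0.08785
  C       7.7105e-04 7.7105e-04 -5.1403e-04 -5.1403e-04
  E           0.1513   0.003463     0.1279    0.08734
  solve Keq expr → x = -2.5702e-04; check Q = 8.6770e+05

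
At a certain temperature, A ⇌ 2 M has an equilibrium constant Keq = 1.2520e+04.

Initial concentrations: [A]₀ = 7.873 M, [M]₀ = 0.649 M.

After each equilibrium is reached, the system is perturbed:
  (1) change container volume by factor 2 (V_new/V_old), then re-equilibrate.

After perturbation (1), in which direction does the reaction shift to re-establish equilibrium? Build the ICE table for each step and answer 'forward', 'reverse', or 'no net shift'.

Q₀ = 0.0535 vs Keq = 1.2520e+04 ⇒ Q<K, forward
Step 1:
                    A           M
  I             7.873       0.649
  C            -7.852        15.7
  E           0.02136       16.35
  solve Keq expr → x = 7.852; check Q = 1.2520e+04
Then change container volume by factor 2 (V_new/V_old).
Step 2:
                    A           M
  I           0.01068       8.176
  C         -0.005325     0.01065
  E          0.005353       8.187
  solve Keq expr → x = 0.005325; check Q = 1.2520e+04

Direction: forward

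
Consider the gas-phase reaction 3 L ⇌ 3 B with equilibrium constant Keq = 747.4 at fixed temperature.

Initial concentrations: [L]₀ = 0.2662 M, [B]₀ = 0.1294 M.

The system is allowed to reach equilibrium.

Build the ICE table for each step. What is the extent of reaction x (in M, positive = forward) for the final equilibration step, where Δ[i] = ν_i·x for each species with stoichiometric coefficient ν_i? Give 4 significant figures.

Q₀ = 0.1149 vs Keq = 747.4 ⇒ Q<K, forward
Step 1:
                    L           B
  Initial      0.2662      0.1294
  Change      -0.2269      0.2269
  Equil       0.03927      0.3563
  solve Keq expr → x = 0.07564; check Q = 747.4

x = 0.07564 M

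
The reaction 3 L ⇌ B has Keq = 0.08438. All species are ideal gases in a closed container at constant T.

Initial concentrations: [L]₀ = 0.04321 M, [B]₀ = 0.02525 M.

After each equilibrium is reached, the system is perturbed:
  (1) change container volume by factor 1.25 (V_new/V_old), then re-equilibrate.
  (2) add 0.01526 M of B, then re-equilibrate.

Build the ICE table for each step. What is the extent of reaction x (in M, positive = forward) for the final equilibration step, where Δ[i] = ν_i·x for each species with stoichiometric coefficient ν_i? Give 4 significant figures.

x = -0.0151 M

Q₀ = 313 vs Keq = 0.08438 ⇒ Q>K, reverse
Step 1:
                  L         B
  I         0.04321   0.02525
  C         0.07533  -0.02511
  E          0.1185 1.4055e-04
  solve Keq expr → x = -0.02511; check Q = 0.08438
Then change container volume by factor 1.25 (V_new/V_old).
Step 2:
                  L         B
  I         0.09483 1.1244e-04
  C       1.2061e-04 -4.0202e-05
  E         0.09495 7.2234e-05
  solve Keq expr → x = -4.0202e-05; check Q = 0.08438
Then add 0.01526 M of B.
Step 3:
                  L         B
  I         0.09495   0.01533
  C          0.0453   -0.0151
  E          0.1402 2.3278e-04
  solve Keq expr → x = -0.0151; check Q = 0.08438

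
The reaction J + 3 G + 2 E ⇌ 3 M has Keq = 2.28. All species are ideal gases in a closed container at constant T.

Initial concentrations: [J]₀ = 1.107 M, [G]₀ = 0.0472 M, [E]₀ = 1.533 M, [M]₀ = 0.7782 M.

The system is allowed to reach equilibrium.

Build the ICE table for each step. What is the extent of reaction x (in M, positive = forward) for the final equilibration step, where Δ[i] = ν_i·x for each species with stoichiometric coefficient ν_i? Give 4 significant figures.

Q₀ = 1723 vs Keq = 2.28 ⇒ Q>K, reverse
Step 1:
                    J           G           E           M
  init          1.107      0.0472       1.533      0.7782
  Δ           0.07682      0.2304      0.1536     -0.2304
  eq            1.184      0.2776       1.687      0.5478
  solve Keq expr → x = -0.07682; check Q = 2.28

x = -0.07682 M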